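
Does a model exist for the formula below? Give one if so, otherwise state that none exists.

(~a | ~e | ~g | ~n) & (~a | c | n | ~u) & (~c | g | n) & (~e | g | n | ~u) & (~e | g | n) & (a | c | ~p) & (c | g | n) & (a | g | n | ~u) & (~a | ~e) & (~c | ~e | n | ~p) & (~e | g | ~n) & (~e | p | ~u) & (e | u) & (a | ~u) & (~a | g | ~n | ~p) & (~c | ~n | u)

c = False; a = True; p = False; g = False; n = True; u = True; e = False

Set c = False.
Set a = True.
  then (~a | ~e) forces e = False.
  then (e | u) forces u = True.
  then (~a | c | n | ~u) forces n = True.
Set p = False.
Set g = False.
All clauses satisfied.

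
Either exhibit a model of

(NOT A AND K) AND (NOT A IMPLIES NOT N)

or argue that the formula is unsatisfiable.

A = False; K = True; N = False

  NOT A AND K = True
    NOT A = True
  NOT A IMPLIES NOT N = True
    NOT A = True
    NOT N = True
Both conjuncts True, so the formula holds.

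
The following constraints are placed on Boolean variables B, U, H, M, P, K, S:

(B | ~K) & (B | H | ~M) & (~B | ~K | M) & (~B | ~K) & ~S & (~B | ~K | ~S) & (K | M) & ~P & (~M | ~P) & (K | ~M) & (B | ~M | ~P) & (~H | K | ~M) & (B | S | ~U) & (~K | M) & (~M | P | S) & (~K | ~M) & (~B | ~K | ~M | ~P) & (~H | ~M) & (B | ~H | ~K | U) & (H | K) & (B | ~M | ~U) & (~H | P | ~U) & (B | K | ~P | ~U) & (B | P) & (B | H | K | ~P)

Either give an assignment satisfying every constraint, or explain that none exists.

Case P = True:
  Clause (~P) is falsified — contradiction.
Case P = False:
  (~S) forces S = False.
  (~M | P | S) forces M = False.
  (K | M) forces K = True.
  Clause (~K | M) is falsified — contradiction.
Both cases fail, so the formula is unsatisfiable.

The formula is unsatisfiable.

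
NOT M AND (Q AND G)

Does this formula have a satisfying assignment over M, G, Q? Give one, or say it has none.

M: False; G: True; Q: True

  NOT M = True
  Q AND G = True
Both conjuncts True, so the formula holds.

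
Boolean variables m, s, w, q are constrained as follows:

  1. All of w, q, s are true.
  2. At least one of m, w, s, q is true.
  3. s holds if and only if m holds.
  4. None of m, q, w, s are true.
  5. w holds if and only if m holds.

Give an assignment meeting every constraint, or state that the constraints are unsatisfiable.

Case s = True:
  Constraint (4) is violated (s=T) — contradiction.
Case s = False:
  Constraint (1) is violated (s=F) — contradiction.
Both cases fail — unsatisfiable.

Unsatisfiable — no assignment works.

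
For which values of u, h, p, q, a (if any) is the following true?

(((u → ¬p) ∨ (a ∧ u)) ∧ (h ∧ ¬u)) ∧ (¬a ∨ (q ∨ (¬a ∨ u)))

u = False; h = True; p = True; q = True; a = True

  ((u → ¬p) ∨ (a ∧ u)) ∧ (h ∧ ¬u) = True
    (u → ¬p) ∨ (a ∧ u) = True
      u → ¬p = True
        ¬p = False
      a ∧ u = False
    h ∧ ¬u = True
      ¬u = True
  ¬a ∨ (q ∨ (¬a ∨ u)) = True
    ¬a = False
    q ∨ (¬a ∨ u) = True
      ¬a ∨ u = False
        ¬a = False
Both conjuncts True, so the formula holds.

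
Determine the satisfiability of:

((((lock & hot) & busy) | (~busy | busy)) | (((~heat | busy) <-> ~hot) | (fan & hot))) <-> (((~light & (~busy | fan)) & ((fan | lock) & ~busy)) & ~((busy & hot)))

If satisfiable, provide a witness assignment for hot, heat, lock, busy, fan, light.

hot=T, heat=F, lock=T, busy=F, fan=T, light=F

  ((((lock & hot) & busy) | (~busy | busy)) | (((~heat | busy) <-> ~hot) | (fan & hot))) <-> (((~light & (~busy | fan)) & ((fan | lock) & ~busy)) & ~((busy & hot))) = True
    (((lock & hot) & busy) | (~busy | busy)) | (((~heat | busy) <-> ~hot) | (fan & hot)) = True
      ((lock & hot) & busy) | (~busy | busy) = True
        (lock & hot) & busy = False
          lock & hot = True
        ~busy | busy = True
          ~busy = True
      ((~heat | busy) <-> ~hot) | (fan & hot) = True
        (~heat | busy) <-> ~hot = False
          ~heat | busy = True
            ~heat = True
          ~hot = False
        fan & hot = True
    ((~light & (~busy | fan)) & ((fan | lock) & ~busy)) & ~((busy & hot)) = True
      (~light & (~busy | fan)) & ((fan | lock) & ~busy) = True
        ~light & (~busy | fan) = True
          ~light = True
          ~busy | fan = True
            ~busy = True
        (fan | lock) & ~busy = True
          fan | lock = True
          ~busy = True
      ~((busy & hot)) = True
        busy & hot = False
The formula evaluates to True.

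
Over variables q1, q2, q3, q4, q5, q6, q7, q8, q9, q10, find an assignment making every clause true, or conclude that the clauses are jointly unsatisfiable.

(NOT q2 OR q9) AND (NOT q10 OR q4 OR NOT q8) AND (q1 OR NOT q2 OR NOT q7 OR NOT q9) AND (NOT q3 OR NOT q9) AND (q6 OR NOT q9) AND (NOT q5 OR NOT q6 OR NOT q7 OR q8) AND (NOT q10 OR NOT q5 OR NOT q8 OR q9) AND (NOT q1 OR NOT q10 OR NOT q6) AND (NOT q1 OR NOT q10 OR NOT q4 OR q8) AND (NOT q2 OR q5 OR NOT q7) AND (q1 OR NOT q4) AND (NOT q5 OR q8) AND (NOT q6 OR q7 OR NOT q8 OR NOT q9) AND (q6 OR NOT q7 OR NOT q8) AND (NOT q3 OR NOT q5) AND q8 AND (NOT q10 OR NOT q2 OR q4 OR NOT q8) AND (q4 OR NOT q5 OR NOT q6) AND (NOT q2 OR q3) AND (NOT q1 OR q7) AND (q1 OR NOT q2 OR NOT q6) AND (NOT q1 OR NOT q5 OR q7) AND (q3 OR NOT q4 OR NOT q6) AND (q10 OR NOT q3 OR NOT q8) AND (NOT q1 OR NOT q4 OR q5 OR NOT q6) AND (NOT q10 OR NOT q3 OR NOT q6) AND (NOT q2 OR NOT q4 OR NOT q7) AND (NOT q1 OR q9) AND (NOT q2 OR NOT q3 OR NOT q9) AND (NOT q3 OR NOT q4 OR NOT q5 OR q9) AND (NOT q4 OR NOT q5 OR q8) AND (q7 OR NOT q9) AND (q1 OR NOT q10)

Unit clause (q8) forces q8 = True.
Set q1 = True.
  then (NOT q1 OR q7) forces q7 = True.
  then (NOT q1 OR q9) forces q9 = True.
  then (NOT q3 OR NOT q9) forces q3 = False.
  then (q6 OR NOT q9) forces q6 = True.
  then (NOT q1 OR NOT q10 OR NOT q6) forces q10 = False.
  then (NOT q2 OR q3) forces q2 = False.
  then (q3 OR NOT q4 OR NOT q6) forces q4 = False.
  then (q4 OR NOT q5 OR NOT q6) forces q5 = False.
All clauses satisfied.

q1=T; q2=F; q3=F; q4=F; q5=F; q6=T; q7=T; q8=T; q9=T; q10=F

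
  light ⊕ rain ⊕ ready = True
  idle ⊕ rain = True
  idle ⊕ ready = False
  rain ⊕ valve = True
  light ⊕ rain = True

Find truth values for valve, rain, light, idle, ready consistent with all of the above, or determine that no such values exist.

valve = False, rain = True, light = False, idle = False, ready = False

light ⊕ rain ⊕ ready = F ⊕ T ⊕ F = True ✓
idle ⊕ rain = F ⊕ T = True ✓
idle ⊕ ready = F ⊕ F = False ✓
rain ⊕ valve = T ⊕ F = True ✓
light ⊕ rain = F ⊕ T = True ✓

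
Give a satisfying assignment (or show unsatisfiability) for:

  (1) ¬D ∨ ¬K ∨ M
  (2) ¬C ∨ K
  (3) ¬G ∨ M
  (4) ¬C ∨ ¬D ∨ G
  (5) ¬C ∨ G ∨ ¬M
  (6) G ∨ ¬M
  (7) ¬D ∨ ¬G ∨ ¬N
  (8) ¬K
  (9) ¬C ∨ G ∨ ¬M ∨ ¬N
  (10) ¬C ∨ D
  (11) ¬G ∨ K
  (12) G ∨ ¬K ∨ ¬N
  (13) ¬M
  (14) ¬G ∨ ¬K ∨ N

D = False, K = False, C = False, M = False, G = False, N = True

Unit clause (¬K) forces K = False.
In (¬G ∨ K) only ¬G is left, so G = False.
Unit clause (¬M) forces M = False.
In (¬C ∨ K) only ¬C is left, so C = False.
Set D = False.
Set N = True.
All clauses satisfied.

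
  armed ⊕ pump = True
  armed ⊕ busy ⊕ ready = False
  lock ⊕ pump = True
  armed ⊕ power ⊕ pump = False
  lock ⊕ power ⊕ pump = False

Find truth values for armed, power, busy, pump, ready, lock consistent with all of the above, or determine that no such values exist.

armed = True, power = True, busy = True, pump = False, ready = False, lock = True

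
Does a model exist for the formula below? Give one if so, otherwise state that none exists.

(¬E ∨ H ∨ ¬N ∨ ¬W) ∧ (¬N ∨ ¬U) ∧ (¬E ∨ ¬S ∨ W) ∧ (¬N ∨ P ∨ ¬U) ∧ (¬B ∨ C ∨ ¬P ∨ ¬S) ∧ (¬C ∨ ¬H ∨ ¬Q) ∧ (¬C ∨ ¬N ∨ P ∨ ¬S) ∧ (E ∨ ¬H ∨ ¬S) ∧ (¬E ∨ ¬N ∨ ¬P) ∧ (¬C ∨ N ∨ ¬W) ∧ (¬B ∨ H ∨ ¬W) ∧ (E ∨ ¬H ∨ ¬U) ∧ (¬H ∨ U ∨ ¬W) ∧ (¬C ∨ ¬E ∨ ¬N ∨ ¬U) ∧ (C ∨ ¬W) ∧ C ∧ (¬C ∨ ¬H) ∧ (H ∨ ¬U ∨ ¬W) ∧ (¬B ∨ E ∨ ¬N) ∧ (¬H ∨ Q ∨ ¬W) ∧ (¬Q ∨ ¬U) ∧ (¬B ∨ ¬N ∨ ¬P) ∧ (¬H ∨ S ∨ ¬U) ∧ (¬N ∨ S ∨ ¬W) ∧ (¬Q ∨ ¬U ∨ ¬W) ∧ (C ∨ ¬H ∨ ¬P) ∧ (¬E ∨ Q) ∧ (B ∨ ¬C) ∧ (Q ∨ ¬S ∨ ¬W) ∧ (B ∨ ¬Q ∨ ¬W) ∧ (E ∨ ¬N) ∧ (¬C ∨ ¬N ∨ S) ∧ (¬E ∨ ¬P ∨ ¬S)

B = True; P = False; E = False; C = True; W = False; H = False; S = True; N = False; Q = False; U = False

Unit clause (C) forces C = True.
In (¬C ∨ ¬H) only ¬H is left, so H = False.
In (B ∨ ¬C) only B is left, so B = True.
In (¬B ∨ H ∨ ¬W) only ¬W is left, so W = False.
Set P = False.
Set E = False.
  then (¬B ∨ E ∨ ¬N) forces N = False.
Set S = True.
Set Q = False.
Set U = False.
All clauses satisfied.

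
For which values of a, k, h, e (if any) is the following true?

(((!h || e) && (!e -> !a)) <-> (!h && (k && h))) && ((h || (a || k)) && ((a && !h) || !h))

a = True, k = True, h = False, e = False

  ((!h || e) && (!e -> !a)) <-> (!h && (k && h)) = True
    (!h || e) && (!e -> !a) = False
      !h || e = True
        !h = True
      !e -> !a = False
        !e = True
        !a = False
    !h && (k && h) = False
      !h = True
      k && h = False
  (h || (a || k)) && ((a && !h) || !h) = True
    h || (a || k) = True
      a || k = True
    (a && !h) || !h = True
      a && !h = True
        !h = True
      !h = True
Both conjuncts True, so the formula holds.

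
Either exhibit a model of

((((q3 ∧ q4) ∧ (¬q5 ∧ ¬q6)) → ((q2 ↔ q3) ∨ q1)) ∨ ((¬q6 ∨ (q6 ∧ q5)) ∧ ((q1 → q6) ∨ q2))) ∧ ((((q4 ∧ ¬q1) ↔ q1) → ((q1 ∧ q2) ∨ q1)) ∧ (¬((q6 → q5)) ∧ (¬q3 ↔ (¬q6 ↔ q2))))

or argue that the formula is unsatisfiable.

q1 = True, q2 = False, q3 = False, q4 = False, q5 = False, q6 = True

  (((q3 ∧ q4) ∧ (¬q5 ∧ ¬q6)) → ((q2 ↔ q3) ∨ q1)) ∨ ((¬q6 ∨ (q6 ∧ q5)) ∧ ((q1 → q6) ∨ q2)) = True
    ((q3 ∧ q4) ∧ (¬q5 ∧ ¬q6)) → ((q2 ↔ q3) ∨ q1) = True
      (q3 ∧ q4) ∧ (¬q5 ∧ ¬q6) = False
        q3 ∧ q4 = False
        ¬q5 ∧ ¬q6 = False
          ¬q5 = True
          ¬q6 = False
      (q2 ↔ q3) ∨ q1 = True
        q2 ↔ q3 = True
    (¬q6 ∨ (q6 ∧ q5)) ∧ ((q1 → q6) ∨ q2) = False
      ¬q6 ∨ (q6 ∧ q5) = False
        ¬q6 = False
        q6 ∧ q5 = False
      (q1 → q6) ∨ q2 = True
        q1 → q6 = True
  (((q4 ∧ ¬q1) ↔ q1) → ((q1 ∧ q2) ∨ q1)) ∧ (¬((q6 → q5)) ∧ (¬q3 ↔ (¬q6 ↔ q2))) = True
    ((q4 ∧ ¬q1) ↔ q1) → ((q1 ∧ q2) ∨ q1) = True
      (q4 ∧ ¬q1) ↔ q1 = False
        q4 ∧ ¬q1 = False
          ¬q1 = False
      (q1 ∧ q2) ∨ q1 = True
        q1 ∧ q2 = False
    ¬((q6 → q5)) ∧ (¬q3 ↔ (¬q6 ↔ q2)) = True
      ¬((q6 → q5)) = True
        q6 → q5 = False
      ¬q3 ↔ (¬q6 ↔ q2) = True
        ¬q3 = True
        ¬q6 ↔ q2 = True
          ¬q6 = False
Both conjuncts True, so the formula holds.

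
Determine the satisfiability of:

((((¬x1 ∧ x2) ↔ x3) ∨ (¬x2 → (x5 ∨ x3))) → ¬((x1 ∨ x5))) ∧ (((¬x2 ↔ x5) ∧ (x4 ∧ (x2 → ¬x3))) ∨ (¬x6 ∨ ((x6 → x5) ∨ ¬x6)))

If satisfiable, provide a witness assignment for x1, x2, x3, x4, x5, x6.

x1 = False, x2 = True, x3 = True, x4 = False, x5 = False, x6 = False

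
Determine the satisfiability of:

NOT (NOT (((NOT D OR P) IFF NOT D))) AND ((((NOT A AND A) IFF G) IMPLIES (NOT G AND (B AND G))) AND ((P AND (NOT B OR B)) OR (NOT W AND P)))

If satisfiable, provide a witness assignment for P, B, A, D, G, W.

P: True, B: True, A: False, D: False, G: True, W: True

  NOT (NOT (((NOT D OR P) IFF NOT D))) = True
    NOT (((NOT D OR P) IFF NOT D)) = False
      (NOT D OR P) IFF NOT D = True
        NOT D OR P = True
          NOT D = True
        NOT D = True
  (((NOT A AND A) IFF G) IMPLIES (NOT G AND (B AND G))) AND ((P AND (NOT B OR B)) OR (NOT W AND P)) = True
    ((NOT A AND A) IFF G) IMPLIES (NOT G AND (B AND G)) = True
      (NOT A AND A) IFF G = False
        NOT A AND A = False
          NOT A = True
      NOT G AND (B AND G) = False
        NOT G = False
        B AND G = True
    (P AND (NOT B OR B)) OR (NOT W AND P) = True
      P AND (NOT B OR B) = True
        NOT B OR B = True
          NOT B = False
      NOT W AND P = False
        NOT W = False
Both conjuncts True, so the formula holds.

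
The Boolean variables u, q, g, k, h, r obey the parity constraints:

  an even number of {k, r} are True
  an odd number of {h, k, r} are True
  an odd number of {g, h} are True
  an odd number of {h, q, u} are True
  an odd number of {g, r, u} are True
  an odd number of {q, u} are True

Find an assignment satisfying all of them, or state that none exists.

Adding constraints 1, 2, 4, 6 mod 2: every variable appears an even number of times on the left, so the left side is 0.
But the right sides sum to 1 (mod 2). 0 ≠ 1 — the system is inconsistent.

The formula is unsatisfiable.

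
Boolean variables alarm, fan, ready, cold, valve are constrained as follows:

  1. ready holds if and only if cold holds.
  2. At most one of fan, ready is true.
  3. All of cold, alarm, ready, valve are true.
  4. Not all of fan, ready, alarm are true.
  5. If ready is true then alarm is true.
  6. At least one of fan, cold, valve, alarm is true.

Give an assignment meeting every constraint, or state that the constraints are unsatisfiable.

alarm: True, fan: False, ready: True, cold: True, valve: True

  (1) ready=T, cold=T — same ✓
  (2) {fan, ready}: 1 true — at most one ✓
  (3) {cold, alarm, ready, valve}: all 4 true ✓
  (4) {fan, ready, alarm}: 2/3 true — not all ✓
  (5) ready=T ⇒ alarm: T ✓
  (6) {fan, cold, valve, alarm}: 3 true — at least one ✓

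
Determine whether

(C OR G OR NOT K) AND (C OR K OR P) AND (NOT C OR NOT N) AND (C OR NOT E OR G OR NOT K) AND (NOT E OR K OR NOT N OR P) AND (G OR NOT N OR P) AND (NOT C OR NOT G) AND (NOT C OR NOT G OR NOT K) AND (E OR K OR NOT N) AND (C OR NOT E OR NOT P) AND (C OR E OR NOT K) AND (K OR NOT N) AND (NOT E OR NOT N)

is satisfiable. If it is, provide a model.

Set G = False.
Set C = True.
  then (NOT C OR NOT N) forces N = False.
Set K = False.
Set E = False.
Set P = True.
All clauses satisfied.

G=F; C=T; K=F; N=F; E=F; P=T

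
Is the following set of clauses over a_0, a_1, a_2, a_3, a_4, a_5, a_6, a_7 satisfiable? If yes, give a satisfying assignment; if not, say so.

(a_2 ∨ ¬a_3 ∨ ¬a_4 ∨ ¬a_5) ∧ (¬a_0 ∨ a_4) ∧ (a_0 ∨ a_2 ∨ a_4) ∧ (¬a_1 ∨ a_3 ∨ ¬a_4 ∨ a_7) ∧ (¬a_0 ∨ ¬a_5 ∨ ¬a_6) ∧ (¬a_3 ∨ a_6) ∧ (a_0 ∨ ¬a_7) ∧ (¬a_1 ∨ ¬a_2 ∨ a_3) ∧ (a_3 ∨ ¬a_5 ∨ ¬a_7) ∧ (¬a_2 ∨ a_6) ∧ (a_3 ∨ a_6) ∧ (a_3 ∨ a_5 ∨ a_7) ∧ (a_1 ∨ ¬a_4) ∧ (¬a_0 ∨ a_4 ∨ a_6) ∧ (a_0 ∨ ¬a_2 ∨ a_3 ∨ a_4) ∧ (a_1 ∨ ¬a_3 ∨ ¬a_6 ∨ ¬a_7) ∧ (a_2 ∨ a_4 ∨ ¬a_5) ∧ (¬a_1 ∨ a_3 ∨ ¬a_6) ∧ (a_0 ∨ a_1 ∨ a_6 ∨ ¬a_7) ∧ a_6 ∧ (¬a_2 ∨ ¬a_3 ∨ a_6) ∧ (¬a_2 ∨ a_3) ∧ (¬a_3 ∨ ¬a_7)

a_0: True, a_1: True, a_2: True, a_3: True, a_4: True, a_5: False, a_6: True, a_7: False

Unit clause (a_6) forces a_6 = True.
Set a_0 = True.
  then (¬a_0 ∨ a_4) forces a_4 = True.
  then (¬a_0 ∨ ¬a_5 ∨ ¬a_6) forces a_5 = False.
  then (a_1 ∨ ¬a_4) forces a_1 = True.
  then (¬a_1 ∨ a_3 ∨ ¬a_6) forces a_3 = True.
  then (¬a_3 ∨ ¬a_7) forces a_7 = False.
Set a_2 = True.
All clauses satisfied.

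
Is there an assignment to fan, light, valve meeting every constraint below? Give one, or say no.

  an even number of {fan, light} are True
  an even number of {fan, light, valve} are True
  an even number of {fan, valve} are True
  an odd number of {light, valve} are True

The formula is unsatisfiable.

Adding constraints 1, 3, 4 mod 2: every variable appears an even number of times on the left, so the left side is 0.
But the right sides sum to 1 (mod 2). 0 ≠ 1 — the system is inconsistent.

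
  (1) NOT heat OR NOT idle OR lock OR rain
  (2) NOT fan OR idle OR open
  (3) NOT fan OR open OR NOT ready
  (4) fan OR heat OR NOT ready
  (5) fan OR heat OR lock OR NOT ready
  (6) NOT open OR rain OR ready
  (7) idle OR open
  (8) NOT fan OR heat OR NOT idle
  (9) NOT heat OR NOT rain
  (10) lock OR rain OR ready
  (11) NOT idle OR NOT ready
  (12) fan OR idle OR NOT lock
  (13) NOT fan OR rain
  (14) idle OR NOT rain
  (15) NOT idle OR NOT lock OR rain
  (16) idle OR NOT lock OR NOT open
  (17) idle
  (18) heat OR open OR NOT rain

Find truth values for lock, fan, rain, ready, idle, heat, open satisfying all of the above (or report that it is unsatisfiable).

lock = False, fan = False, rain = True, ready = False, idle = True, heat = False, open = True

Unit clause (idle) forces idle = True.
In (NOT idle OR NOT ready) only NOT ready is left, so ready = False.
Set lock = False.
  then (lock OR rain OR ready) forces rain = True.
  then (NOT heat OR NOT rain) forces heat = False.
  then (heat OR open OR NOT rain) forces open = True.
  then (NOT fan OR heat OR NOT idle) forces fan = False.
All clauses satisfied.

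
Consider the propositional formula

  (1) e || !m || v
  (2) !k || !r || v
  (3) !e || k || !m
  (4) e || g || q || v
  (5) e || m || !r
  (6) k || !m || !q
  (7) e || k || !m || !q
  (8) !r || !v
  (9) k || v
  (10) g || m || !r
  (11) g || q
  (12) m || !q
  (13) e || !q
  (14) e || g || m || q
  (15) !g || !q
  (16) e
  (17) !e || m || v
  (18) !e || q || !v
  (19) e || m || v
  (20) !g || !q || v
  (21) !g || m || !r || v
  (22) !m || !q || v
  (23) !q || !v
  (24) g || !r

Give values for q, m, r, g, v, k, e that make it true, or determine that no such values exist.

q=F, m=T, r=F, g=T, v=F, k=T, e=T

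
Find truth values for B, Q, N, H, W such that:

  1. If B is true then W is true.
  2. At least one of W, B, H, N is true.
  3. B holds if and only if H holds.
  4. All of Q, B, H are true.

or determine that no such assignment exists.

B = True, Q = True, N = True, H = True, W = True

  (1) B=T ⇒ W: T ✓
  (2) {W, B, H, N}: 4 true — at least one ✓
  (3) B=T, H=T — same ✓
  (4) {Q, B, H}: all 3 true ✓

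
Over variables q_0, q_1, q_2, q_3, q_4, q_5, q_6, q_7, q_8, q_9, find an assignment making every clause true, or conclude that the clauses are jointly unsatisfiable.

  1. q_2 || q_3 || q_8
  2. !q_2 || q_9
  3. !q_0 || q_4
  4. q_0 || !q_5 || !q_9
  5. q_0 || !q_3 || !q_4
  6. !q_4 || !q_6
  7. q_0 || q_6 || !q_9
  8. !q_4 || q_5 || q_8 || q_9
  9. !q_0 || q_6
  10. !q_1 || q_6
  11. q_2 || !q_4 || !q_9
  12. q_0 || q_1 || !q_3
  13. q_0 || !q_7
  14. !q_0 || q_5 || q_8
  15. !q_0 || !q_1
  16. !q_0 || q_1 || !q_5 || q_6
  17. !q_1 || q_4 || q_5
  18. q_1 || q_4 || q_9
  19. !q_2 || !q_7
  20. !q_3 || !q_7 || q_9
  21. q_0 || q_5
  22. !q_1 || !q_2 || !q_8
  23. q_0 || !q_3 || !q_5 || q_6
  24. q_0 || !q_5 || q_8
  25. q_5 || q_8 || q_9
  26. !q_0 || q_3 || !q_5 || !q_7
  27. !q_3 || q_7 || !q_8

Try q_0 = True:
  (!q_0 || q_4) forces q_4 = True.
  (!q_4 || !q_6) forces q_6 = False.
  clause (!q_0 || q_6) is falsified — backtrack.
So q_0 = False.
  then (q_0 || !q_7) forces q_7 = False.
  then (q_0 || q_5) forces q_5 = True.
  then (q_0 || !q_5 || q_8) forces q_8 = True.
  then (!q_3 || q_7 || !q_8) forces q_3 = False.
  then (q_0 || !q_5 || !q_9) forces q_9 = False.
  then (!q_2 || q_9) forces q_2 = False.
Set q_1 = True.
  then (!q_1 || q_6) forces q_6 = True.
  then (!q_4 || !q_6) forces q_4 = False.
All clauses satisfied.

q_0 = False, q_1 = True, q_2 = False, q_3 = False, q_4 = False, q_5 = True, q_6 = True, q_7 = False, q_8 = True, q_9 = False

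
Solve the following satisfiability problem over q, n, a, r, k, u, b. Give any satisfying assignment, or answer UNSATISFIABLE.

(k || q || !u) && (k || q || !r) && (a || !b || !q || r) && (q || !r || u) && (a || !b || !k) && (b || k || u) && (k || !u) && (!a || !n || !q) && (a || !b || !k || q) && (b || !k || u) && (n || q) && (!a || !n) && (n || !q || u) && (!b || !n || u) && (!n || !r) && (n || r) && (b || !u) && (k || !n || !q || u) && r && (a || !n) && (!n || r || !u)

q=T; n=F; a=T; r=T; k=T; u=T; b=T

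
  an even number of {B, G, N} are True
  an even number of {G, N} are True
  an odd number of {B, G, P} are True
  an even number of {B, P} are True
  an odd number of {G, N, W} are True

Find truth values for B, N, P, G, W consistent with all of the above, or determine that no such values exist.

B=F, N=T, P=F, G=T, W=T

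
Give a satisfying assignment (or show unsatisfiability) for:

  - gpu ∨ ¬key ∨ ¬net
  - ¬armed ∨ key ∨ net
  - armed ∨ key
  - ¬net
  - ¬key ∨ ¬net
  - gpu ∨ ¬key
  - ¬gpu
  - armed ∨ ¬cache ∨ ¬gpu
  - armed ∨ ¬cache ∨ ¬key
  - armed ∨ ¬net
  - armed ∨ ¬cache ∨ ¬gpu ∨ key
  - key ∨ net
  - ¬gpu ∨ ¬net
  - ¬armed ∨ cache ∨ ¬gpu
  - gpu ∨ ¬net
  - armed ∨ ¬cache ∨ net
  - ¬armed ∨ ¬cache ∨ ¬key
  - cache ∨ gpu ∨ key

The formula is unsatisfiable.

Case gpu = True:
  Clause (¬gpu) is falsified — contradiction.
Case gpu = False:
  (¬net) forces net = False.
  (gpu ∨ ¬key) forces key = False.
  Clause (key ∨ net) is falsified — contradiction.
Both cases fail, so the formula is unsatisfiable.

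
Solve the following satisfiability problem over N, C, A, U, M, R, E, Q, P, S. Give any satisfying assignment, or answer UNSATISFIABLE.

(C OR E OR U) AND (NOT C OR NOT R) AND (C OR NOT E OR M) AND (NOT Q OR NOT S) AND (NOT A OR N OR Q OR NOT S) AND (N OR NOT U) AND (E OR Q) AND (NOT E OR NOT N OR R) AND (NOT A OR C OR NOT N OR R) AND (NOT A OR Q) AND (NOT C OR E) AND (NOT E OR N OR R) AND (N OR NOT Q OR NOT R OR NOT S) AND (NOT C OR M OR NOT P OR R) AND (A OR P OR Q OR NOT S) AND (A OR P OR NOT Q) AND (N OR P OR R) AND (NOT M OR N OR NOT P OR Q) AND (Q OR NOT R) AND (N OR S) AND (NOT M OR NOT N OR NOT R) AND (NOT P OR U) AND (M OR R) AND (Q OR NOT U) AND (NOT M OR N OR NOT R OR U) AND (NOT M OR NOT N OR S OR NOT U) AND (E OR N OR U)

N = True; C = False; A = False; U = True; M = False; R = True; E = False; Q = True; P = True; S = False

Set N = True.
Set C = False.
Set A = False.
Try U = False:
  (C OR E OR U) forces E = True.
  (C OR NOT E OR M) forces M = True.
  (NOT E OR NOT N OR R) forces R = True.
  clause (NOT M OR NOT N OR NOT R) is falsified — backtrack.
So U = True.
  then (Q OR NOT U) forces Q = True.
  then (NOT Q OR NOT S) forces S = False.
  then (A OR P OR NOT Q) forces P = True.
  then (NOT M OR NOT N OR S OR NOT U) forces M = False.
  then (C OR NOT E OR M) forces E = False.
  then (M OR R) forces R = True.
All clauses satisfied.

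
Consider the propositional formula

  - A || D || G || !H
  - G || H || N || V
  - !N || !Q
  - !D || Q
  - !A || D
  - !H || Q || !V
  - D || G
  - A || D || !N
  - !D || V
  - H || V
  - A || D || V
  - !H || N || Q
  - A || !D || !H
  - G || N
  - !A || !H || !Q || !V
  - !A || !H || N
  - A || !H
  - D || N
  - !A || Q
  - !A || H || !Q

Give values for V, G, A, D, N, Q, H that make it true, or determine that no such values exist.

V: True, G: True, A: False, D: True, N: False, Q: True, H: False

Try V = False:
  (!D || V) forces D = False.
  (!A || D) forces A = False.
  clause (A || D || V) is falsified — backtrack.
So V = True.
Try G = False:
  (D || G) forces D = True.
  (!D || Q) forces Q = True.
  (!N || !Q) forces N = False.
  clause (G || N) is falsified — backtrack.
So G = True.
Try A = True:
  (!A || D) forces D = True.
  (!D || Q) forces Q = True.
  (!N || !Q) forces N = False.
  (!A || !H || !Q || !V) forces H = False.
  clause (!A || H || !Q) is falsified — backtrack.
So A = False.
  then (A || !H) forces H = False.
Try D = False:
  (A || D || !N) forces N = False.
  clause (D || N) is falsified — backtrack.
So D = True.
  then (!D || Q) forces Q = True.
  then (!N || !Q) forces N = False.
All clauses satisfied.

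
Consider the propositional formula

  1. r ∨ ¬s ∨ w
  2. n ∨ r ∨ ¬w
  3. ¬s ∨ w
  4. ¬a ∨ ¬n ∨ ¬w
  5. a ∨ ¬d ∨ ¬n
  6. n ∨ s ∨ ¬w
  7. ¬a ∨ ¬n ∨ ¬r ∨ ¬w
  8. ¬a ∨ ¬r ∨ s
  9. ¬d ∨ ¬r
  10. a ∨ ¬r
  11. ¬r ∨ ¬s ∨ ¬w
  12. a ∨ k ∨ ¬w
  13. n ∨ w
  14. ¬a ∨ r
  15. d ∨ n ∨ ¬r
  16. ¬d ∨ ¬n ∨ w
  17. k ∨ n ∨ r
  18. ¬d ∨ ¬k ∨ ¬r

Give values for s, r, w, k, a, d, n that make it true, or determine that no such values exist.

Set s = True.
  then (¬s ∨ w) forces w = True.
  then (¬r ∨ ¬s ∨ ¬w) forces r = False.
  then (¬a ∨ r) forces a = False.
  then (n ∨ r ∨ ¬w) forces n = True.
  then (a ∨ ¬d ∨ ¬n) forces d = False.
  then (a ∨ k ∨ ¬w) forces k = True.
All clauses satisfied.

s = True; r = False; w = True; k = True; a = False; d = False; n = True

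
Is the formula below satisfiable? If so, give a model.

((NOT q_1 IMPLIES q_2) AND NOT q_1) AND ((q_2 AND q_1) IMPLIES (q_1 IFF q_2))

q_1: False, q_2: True

  (NOT q_1 IMPLIES q_2) AND NOT q_1 = True
    NOT q_1 IMPLIES q_2 = True
      NOT q_1 = True
    NOT q_1 = True
  (q_2 AND q_1) IMPLIES (q_1 IFF q_2) = True
    q_2 AND q_1 = False
    q_1 IFF q_2 = False
Both conjuncts True, so the formula holds.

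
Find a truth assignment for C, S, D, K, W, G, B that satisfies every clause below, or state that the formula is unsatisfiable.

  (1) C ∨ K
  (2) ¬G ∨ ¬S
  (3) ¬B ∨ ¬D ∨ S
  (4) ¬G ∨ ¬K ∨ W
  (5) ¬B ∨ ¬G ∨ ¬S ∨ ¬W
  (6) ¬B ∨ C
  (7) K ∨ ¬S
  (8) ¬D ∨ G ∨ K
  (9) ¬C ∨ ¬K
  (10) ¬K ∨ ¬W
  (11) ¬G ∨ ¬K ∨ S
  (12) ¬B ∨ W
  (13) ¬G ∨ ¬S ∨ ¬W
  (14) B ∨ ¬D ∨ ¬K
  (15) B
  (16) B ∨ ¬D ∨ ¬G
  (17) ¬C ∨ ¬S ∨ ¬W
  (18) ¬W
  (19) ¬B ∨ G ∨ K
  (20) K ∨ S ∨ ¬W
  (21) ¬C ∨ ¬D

Case W = True:
  Clause (¬W) is falsified — contradiction.
Case W = False:
  (¬B ∨ W) forces B = False.
  Clause (B) is falsified — contradiction.
Both cases fail, so the formula is unsatisfiable.

Unsatisfiable — no assignment works.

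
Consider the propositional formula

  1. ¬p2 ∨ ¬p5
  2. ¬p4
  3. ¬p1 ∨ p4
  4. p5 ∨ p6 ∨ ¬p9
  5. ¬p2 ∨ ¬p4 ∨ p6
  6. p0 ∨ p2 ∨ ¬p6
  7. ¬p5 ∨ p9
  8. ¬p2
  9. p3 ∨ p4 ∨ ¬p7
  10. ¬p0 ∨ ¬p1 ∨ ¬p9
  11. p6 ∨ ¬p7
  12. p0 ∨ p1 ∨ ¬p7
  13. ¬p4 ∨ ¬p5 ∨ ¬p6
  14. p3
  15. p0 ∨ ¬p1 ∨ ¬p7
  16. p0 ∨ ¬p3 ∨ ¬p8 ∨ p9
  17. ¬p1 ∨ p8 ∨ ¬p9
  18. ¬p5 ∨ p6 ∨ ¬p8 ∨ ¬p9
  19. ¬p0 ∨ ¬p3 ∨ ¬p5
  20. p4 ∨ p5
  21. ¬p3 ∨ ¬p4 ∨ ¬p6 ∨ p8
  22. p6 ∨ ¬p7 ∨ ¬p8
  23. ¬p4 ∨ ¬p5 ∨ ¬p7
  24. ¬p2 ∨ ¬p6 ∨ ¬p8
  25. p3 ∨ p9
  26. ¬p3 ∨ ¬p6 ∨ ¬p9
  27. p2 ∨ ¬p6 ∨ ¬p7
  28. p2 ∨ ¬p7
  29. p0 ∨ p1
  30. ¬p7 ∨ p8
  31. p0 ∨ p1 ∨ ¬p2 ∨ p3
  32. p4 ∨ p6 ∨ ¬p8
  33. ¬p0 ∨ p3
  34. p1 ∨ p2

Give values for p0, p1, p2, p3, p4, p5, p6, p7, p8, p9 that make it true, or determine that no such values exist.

The formula is unsatisfiable.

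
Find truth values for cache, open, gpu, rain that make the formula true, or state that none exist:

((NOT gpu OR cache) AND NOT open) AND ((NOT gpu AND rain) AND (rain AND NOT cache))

cache = False, open = False, gpu = False, rain = True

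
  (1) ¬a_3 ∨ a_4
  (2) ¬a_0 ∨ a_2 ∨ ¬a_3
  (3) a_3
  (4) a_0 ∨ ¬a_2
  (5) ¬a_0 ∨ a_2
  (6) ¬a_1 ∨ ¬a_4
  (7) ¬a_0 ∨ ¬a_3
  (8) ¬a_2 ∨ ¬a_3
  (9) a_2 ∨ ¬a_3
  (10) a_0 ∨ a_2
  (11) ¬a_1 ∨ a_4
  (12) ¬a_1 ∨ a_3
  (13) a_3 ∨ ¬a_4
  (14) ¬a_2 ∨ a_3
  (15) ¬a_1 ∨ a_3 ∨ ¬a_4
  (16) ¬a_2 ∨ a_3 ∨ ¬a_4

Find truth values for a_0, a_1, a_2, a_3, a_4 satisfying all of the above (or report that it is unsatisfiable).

Case a_2 = True:
  (a_3) forces a_3 = True.
  Clause (¬a_2 ∨ ¬a_3) is falsified — contradiction.
Case a_2 = False:
  (a_3) forces a_3 = True.
  Clause (a_2 ∨ ¬a_3) is falsified — contradiction.
Both cases fail, so the formula is unsatisfiable.

Unsatisfiable — no assignment works.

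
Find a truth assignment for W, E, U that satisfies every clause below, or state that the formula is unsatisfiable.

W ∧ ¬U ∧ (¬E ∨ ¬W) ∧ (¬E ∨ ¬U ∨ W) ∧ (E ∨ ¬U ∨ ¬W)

Unit clause (W) forces W = True.
Unit clause (¬U) forces U = False.
In (¬E ∨ ¬W) only ¬E is left, so E = False.
Check each clause:
  (W): W holds.
  (¬U): ¬U holds.
  (¬E ∨ ¬W): ¬E holds.
  (¬E ∨ ¬U ∨ W): ¬E holds.
  (E ∨ ¬U ∨ ¬W): ¬U holds.
All clauses satisfied.

W = True, E = False, U = False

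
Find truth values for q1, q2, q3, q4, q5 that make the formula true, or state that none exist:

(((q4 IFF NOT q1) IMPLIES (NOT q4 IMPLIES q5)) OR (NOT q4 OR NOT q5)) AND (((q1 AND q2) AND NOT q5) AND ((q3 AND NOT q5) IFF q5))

q1 = True; q2 = True; q3 = False; q4 = True; q5 = False

  ((q4 IFF NOT q1) IMPLIES (NOT q4 IMPLIES q5)) OR (NOT q4 OR NOT q5) = True
    (q4 IFF NOT q1) IMPLIES (NOT q4 IMPLIES q5) = True
      q4 IFF NOT q1 = False
        NOT q1 = False
      NOT q4 IMPLIES q5 = True
        NOT q4 = False
    NOT q4 OR NOT q5 = True
      NOT q4 = False
      NOT q5 = True
  ((q1 AND q2) AND NOT q5) AND ((q3 AND NOT q5) IFF q5) = True
    (q1 AND q2) AND NOT q5 = True
      q1 AND q2 = True
      NOT q5 = True
    (q3 AND NOT q5) IFF q5 = True
      q3 AND NOT q5 = False
        NOT q5 = True
Both conjuncts True, so the formula holds.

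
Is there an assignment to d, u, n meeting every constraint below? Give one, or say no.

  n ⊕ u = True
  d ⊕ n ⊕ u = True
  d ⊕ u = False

d=F, u=F, n=T

n ⊕ u = T ⊕ F = True ✓
d ⊕ n ⊕ u = F ⊕ T ⊕ F = True ✓
d ⊕ u = F ⊕ F = False ✓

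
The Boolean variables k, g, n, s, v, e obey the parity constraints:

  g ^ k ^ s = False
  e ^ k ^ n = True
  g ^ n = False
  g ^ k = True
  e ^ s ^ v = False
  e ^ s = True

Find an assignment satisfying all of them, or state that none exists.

k = True; g = False; n = False; s = True; v = True; e = False

g ^ k ^ s = F ^ T ^ T = False ✓
e ^ k ^ n = F ^ T ^ F = True ✓
g ^ n = F ^ F = False ✓
g ^ k = F ^ T = True ✓
e ^ s ^ v = F ^ T ^ T = False ✓
e ^ s = F ^ T = True ✓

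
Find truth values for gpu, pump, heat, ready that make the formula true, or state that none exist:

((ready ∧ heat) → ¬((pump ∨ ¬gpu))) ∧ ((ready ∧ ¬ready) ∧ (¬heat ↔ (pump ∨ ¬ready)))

No satisfying assignment exists.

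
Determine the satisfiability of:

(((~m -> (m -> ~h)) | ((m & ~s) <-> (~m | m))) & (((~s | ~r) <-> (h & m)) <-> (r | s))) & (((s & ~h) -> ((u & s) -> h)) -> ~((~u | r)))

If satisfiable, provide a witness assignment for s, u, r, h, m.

s = False, u = True, r = False, h = False, m = True

  ((~m -> (m -> ~h)) | ((m & ~s) <-> (~m | m))) & (((~s | ~r) <-> (h & m)) <-> (r | s)) = True
    (~m -> (m -> ~h)) | ((m & ~s) <-> (~m | m)) = True
      ~m -> (m -> ~h) = True
        ~m = False
        m -> ~h = True
          ~h = True
      (m & ~s) <-> (~m | m) = True
        m & ~s = True
          ~s = True
        ~m | m = True
          ~m = False
    ((~s | ~r) <-> (h & m)) <-> (r | s) = True
      (~s | ~r) <-> (h & m) = False
        ~s | ~r = True
          ~s = True
          ~r = True
        h & m = False
      r | s = False
  ((s & ~h) -> ((u & s) -> h)) -> ~((~u | r)) = True
    (s & ~h) -> ((u & s) -> h) = True
      s & ~h = False
        ~h = True
      (u & s) -> h = True
        u & s = False
    ~((~u | r)) = True
      ~u | r = False
        ~u = False
Both conjuncts True, so the formula holds.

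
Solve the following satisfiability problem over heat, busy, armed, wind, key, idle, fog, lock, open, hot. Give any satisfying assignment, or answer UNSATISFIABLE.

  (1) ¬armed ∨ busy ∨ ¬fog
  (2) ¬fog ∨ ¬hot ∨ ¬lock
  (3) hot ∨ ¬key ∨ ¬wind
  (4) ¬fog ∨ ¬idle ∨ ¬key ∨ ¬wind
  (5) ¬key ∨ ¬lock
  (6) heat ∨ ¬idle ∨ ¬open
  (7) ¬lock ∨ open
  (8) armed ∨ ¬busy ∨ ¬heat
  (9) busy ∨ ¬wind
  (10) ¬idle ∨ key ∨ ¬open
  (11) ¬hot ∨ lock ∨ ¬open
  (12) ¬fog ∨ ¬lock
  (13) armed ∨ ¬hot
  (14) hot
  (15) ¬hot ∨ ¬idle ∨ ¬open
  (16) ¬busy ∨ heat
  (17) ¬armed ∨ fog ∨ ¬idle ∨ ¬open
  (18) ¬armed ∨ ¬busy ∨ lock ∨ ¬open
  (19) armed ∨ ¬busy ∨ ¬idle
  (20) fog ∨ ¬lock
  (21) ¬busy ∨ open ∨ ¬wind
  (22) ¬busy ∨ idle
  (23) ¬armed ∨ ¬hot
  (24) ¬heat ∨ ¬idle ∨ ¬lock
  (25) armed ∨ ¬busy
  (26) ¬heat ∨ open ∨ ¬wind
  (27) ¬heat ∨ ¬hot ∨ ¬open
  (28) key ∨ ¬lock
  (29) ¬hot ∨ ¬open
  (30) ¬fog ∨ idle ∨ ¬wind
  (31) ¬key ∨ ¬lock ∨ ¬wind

Unsatisfiable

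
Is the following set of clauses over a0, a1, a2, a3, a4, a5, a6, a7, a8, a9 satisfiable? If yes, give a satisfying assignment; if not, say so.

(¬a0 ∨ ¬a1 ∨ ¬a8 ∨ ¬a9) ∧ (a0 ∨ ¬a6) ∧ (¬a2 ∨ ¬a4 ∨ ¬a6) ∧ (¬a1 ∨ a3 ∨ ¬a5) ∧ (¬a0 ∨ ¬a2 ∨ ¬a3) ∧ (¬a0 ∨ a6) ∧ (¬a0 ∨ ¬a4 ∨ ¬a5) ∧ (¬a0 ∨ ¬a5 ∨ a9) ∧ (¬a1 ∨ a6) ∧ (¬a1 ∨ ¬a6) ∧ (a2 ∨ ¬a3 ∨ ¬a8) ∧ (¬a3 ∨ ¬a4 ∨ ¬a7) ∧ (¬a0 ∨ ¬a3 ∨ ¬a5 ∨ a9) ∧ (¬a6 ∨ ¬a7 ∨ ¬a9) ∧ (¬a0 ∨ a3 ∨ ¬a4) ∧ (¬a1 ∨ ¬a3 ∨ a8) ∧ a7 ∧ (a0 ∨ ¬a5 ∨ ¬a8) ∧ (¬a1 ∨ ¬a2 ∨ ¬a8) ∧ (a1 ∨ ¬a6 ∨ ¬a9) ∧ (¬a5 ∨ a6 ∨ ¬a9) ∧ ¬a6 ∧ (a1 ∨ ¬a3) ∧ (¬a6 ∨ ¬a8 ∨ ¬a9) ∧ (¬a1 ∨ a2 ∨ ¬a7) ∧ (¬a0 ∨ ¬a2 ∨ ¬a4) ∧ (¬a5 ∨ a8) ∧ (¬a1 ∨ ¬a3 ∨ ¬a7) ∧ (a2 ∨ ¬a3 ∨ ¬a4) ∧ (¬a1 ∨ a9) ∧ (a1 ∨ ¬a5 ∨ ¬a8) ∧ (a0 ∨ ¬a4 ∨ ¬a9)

a0=F; a1=F; a2=F; a3=F; a4=F; a5=F; a6=F; a7=T; a8=F; a9=T

Unit clause (a7) forces a7 = True.
Unit clause (¬a6) forces a6 = False.
In (¬a0 ∨ a6) only ¬a0 is left, so a0 = False.
In (¬a1 ∨ a6) only ¬a1 is left, so a1 = False.
In (a1 ∨ ¬a3) only ¬a3 is left, so a3 = False.
Set a2 = False.
Set a4 = False.
Set a5 = False.
Set a8 = False.
Set a9 = True.
All clauses satisfied.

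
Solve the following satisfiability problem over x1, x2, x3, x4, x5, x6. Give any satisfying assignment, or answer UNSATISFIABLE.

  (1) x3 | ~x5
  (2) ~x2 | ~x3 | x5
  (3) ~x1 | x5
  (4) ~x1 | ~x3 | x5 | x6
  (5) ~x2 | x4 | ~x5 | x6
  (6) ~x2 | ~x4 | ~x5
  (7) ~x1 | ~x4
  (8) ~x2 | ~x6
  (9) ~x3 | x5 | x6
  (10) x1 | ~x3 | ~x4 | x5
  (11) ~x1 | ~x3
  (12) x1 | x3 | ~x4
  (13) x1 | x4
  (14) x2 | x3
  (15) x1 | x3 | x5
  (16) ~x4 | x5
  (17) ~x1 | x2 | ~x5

x1 = False, x2 = False, x3 = True, x4 = True, x5 = True, x6 = True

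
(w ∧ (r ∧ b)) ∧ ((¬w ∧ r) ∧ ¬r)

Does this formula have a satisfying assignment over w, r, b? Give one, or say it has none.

Unsatisfiable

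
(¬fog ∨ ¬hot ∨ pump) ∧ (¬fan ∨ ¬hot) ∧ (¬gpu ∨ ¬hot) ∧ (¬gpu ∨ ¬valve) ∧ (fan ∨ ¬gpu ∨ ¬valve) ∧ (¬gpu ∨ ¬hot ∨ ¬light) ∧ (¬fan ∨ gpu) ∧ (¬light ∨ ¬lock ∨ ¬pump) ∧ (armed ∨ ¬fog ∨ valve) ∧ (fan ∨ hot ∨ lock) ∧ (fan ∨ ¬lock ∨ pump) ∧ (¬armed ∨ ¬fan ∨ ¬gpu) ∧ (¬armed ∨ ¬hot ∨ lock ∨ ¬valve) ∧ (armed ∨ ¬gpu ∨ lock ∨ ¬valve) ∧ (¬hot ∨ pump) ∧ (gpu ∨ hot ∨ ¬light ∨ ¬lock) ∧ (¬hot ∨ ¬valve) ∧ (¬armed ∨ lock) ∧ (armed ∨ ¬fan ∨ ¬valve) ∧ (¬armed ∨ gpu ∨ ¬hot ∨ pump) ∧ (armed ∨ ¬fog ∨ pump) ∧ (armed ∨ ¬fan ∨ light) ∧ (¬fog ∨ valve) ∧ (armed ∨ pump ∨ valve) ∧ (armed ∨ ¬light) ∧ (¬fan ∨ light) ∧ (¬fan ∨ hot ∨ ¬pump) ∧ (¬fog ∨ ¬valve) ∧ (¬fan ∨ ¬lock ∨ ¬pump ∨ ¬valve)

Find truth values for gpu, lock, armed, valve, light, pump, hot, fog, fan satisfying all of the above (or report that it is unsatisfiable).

gpu = False, lock = True, armed = False, valve = True, light = False, pump = True, hot = False, fog = False, fan = False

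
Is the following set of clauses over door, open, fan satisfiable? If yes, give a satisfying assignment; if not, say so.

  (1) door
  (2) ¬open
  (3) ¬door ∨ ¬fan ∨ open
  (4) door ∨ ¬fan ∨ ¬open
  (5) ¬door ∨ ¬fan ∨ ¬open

Unit clause (door) forces door = True.
Unit clause (¬open) forces open = False.
In (¬door ∨ ¬fan ∨ open) only ¬fan is left, so fan = False.
Check each clause:
  (door): door holds.
  (¬open): ¬open holds.
  (¬door ∨ ¬fan ∨ open): ¬fan holds.
  (door ∨ ¬fan ∨ ¬open): door holds.
  (¬door ∨ ¬fan ∨ ¬open): ¬fan holds.
All clauses satisfied.

door=T, open=F, fan=F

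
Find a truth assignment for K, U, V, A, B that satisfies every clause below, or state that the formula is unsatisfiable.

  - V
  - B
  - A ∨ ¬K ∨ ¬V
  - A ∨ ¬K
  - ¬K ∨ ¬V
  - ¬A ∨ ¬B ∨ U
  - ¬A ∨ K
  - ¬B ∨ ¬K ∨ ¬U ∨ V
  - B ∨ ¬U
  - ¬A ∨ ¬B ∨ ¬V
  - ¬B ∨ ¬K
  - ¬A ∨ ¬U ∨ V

K = False, U = False, V = True, A = False, B = True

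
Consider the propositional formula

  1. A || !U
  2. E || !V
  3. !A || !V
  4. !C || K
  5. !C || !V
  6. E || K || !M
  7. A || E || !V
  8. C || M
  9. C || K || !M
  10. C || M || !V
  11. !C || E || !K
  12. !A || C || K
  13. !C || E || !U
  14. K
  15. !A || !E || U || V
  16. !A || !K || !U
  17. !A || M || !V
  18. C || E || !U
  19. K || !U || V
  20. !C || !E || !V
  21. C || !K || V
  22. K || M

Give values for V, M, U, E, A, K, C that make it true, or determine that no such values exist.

V = False, M = True, U = False, E = True, A = False, K = True, C = True

Unit clause (K) forces K = True.
Set V = False.
  then (C || !K || V) forces C = True.
  then (!C || E || !K) forces E = True.
Set M = True.
Try U = True:
  (A || !U) forces A = True.
  clause (!A || !K || !U) is falsified — backtrack.
So U = False.
  then (!A || !E || U || V) forces A = False.
All clauses satisfied.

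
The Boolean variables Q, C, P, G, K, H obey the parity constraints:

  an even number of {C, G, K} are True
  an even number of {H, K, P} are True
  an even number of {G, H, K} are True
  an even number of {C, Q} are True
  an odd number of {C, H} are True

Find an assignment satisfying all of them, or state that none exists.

UNSATISFIABLE

Adding constraints 1, 3, 5 mod 2: every variable appears an even number of times on the left, so the left side is 0.
But the right sides sum to 1 (mod 2). 0 ≠ 1 — the system is inconsistent.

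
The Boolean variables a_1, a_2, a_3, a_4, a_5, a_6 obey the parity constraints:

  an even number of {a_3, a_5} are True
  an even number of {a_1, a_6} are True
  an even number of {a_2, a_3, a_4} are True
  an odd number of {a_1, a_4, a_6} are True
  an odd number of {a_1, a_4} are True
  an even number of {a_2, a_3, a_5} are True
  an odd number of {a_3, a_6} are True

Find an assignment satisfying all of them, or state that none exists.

a_1=F, a_2=F, a_3=T, a_4=T, a_5=T, a_6=F

{a_3, a_5}: 2 true → even ✓
{a_1, a_6}: 0 true → even ✓
{a_2, a_3, a_4}: 2 true → even ✓
{a_1, a_4, a_6}: 1 true → odd ✓
{a_1, a_4}: 1 true → odd ✓
{a_2, a_3, a_5}: 2 true → even ✓
{a_3, a_6}: 1 true → odd ✓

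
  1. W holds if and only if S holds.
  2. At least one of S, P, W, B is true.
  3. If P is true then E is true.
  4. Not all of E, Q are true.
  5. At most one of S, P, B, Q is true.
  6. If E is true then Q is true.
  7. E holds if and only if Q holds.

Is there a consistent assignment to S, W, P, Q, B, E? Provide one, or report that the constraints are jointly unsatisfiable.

S = False, W = False, P = False, Q = False, B = True, E = False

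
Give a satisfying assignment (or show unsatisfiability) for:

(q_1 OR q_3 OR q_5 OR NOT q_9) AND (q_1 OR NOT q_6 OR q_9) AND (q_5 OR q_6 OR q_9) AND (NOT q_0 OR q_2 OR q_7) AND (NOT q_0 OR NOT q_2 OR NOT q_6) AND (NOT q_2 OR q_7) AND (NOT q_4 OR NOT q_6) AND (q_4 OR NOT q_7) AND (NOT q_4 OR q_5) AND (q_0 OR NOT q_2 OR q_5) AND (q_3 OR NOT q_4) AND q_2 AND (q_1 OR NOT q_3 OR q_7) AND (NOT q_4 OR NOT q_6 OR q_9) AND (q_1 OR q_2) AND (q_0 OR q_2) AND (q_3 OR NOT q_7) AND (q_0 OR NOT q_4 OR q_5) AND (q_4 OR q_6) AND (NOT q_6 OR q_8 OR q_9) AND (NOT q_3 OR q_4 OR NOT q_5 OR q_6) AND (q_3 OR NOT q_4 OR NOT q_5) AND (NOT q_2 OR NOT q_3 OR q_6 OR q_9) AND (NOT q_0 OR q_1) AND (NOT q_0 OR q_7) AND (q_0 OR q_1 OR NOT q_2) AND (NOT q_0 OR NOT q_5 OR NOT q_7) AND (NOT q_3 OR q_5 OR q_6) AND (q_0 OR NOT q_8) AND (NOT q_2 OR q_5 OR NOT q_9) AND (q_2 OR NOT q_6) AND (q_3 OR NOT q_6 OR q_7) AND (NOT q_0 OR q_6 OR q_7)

q_0=F, q_1=T, q_2=T, q_3=T, q_4=T, q_5=T, q_6=F, q_7=T, q_8=F, q_9=T

Unit clause (q_2) forces q_2 = True.
In (NOT q_2 OR q_7) only q_7 is left, so q_7 = True.
In (q_4 OR NOT q_7) only q_4 is left, so q_4 = True.
In (NOT q_4 OR q_5) only q_5 is left, so q_5 = True.
In (q_3 OR NOT q_4) only q_3 is left, so q_3 = True.
In (NOT q_0 OR NOT q_5 OR NOT q_7) only NOT q_0 is left, so q_0 = False.
In (q_0 OR NOT q_8) only NOT q_8 is left, so q_8 = False.
In (NOT q_4 OR NOT q_6) only NOT q_6 is left, so q_6 = False.
In (NOT q_2 OR NOT q_3 OR q_6 OR q_9) only q_9 is left, so q_9 = True.
In (q_0 OR q_1 OR NOT q_2) only q_1 is left, so q_1 = True.
All clauses satisfied.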